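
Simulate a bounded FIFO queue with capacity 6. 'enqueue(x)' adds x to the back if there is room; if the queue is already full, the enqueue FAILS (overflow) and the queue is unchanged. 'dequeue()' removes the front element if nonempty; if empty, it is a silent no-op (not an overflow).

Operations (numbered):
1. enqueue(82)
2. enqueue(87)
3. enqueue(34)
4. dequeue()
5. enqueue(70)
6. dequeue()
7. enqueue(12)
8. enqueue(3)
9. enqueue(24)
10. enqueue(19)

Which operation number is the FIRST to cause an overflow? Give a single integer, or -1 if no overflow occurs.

Answer: -1

Derivation:
1. enqueue(82): size=1
2. enqueue(87): size=2
3. enqueue(34): size=3
4. dequeue(): size=2
5. enqueue(70): size=3
6. dequeue(): size=2
7. enqueue(12): size=3
8. enqueue(3): size=4
9. enqueue(24): size=5
10. enqueue(19): size=6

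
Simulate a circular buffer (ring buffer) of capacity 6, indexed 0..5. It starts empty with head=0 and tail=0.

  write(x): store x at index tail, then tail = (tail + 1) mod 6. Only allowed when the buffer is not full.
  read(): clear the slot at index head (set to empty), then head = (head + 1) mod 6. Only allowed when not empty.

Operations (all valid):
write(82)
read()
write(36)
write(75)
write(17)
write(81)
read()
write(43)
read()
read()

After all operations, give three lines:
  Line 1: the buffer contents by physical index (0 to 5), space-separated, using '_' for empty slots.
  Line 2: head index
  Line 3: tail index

write(82): buf=[82 _ _ _ _ _], head=0, tail=1, size=1
read(): buf=[_ _ _ _ _ _], head=1, tail=1, size=0
write(36): buf=[_ 36 _ _ _ _], head=1, tail=2, size=1
write(75): buf=[_ 36 75 _ _ _], head=1, tail=3, size=2
write(17): buf=[_ 36 75 17 _ _], head=1, tail=4, size=3
write(81): buf=[_ 36 75 17 81 _], head=1, tail=5, size=4
read(): buf=[_ _ 75 17 81 _], head=2, tail=5, size=3
write(43): buf=[_ _ 75 17 81 43], head=2, tail=0, size=4
read(): buf=[_ _ _ 17 81 43], head=3, tail=0, size=3
read(): buf=[_ _ _ _ 81 43], head=4, tail=0, size=2

Answer: _ _ _ _ 81 43
4
0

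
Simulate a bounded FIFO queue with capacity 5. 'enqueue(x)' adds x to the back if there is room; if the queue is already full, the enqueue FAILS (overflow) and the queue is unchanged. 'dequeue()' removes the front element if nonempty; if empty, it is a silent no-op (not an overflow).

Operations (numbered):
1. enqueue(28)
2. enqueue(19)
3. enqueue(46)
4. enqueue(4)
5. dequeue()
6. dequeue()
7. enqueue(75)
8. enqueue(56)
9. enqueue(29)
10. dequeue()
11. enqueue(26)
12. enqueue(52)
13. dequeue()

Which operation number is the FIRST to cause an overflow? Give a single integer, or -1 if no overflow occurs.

1. enqueue(28): size=1
2. enqueue(19): size=2
3. enqueue(46): size=3
4. enqueue(4): size=4
5. dequeue(): size=3
6. dequeue(): size=2
7. enqueue(75): size=3
8. enqueue(56): size=4
9. enqueue(29): size=5
10. dequeue(): size=4
11. enqueue(26): size=5
12. enqueue(52): size=5=cap → OVERFLOW (fail)
13. dequeue(): size=4

Answer: 12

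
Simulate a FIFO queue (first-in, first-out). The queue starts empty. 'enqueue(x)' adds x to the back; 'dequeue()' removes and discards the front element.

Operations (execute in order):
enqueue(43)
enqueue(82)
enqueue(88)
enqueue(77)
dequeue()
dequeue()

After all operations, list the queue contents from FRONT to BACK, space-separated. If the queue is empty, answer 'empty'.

Answer: 88 77

Derivation:
enqueue(43): [43]
enqueue(82): [43, 82]
enqueue(88): [43, 82, 88]
enqueue(77): [43, 82, 88, 77]
dequeue(): [82, 88, 77]
dequeue(): [88, 77]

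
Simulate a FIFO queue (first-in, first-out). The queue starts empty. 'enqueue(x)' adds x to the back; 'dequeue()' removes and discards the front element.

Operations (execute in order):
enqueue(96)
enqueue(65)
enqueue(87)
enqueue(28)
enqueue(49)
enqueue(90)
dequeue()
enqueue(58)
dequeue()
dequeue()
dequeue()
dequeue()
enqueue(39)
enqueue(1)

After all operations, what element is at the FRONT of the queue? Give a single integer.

enqueue(96): queue = [96]
enqueue(65): queue = [96, 65]
enqueue(87): queue = [96, 65, 87]
enqueue(28): queue = [96, 65, 87, 28]
enqueue(49): queue = [96, 65, 87, 28, 49]
enqueue(90): queue = [96, 65, 87, 28, 49, 90]
dequeue(): queue = [65, 87, 28, 49, 90]
enqueue(58): queue = [65, 87, 28, 49, 90, 58]
dequeue(): queue = [87, 28, 49, 90, 58]
dequeue(): queue = [28, 49, 90, 58]
dequeue(): queue = [49, 90, 58]
dequeue(): queue = [90, 58]
enqueue(39): queue = [90, 58, 39]
enqueue(1): queue = [90, 58, 39, 1]

Answer: 90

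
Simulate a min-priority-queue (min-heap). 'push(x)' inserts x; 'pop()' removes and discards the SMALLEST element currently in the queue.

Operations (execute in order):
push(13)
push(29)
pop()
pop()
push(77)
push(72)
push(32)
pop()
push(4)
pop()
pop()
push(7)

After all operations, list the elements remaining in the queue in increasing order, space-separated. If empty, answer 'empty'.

push(13): heap contents = [13]
push(29): heap contents = [13, 29]
pop() → 13: heap contents = [29]
pop() → 29: heap contents = []
push(77): heap contents = [77]
push(72): heap contents = [72, 77]
push(32): heap contents = [32, 72, 77]
pop() → 32: heap contents = [72, 77]
push(4): heap contents = [4, 72, 77]
pop() → 4: heap contents = [72, 77]
pop() → 72: heap contents = [77]
push(7): heap contents = [7, 77]

Answer: 7 77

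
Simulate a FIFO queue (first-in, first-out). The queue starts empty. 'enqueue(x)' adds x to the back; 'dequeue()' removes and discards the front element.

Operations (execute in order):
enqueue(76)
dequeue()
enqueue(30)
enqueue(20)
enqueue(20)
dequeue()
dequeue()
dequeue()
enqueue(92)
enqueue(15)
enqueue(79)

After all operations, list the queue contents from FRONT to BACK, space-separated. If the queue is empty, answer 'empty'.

Answer: 92 15 79

Derivation:
enqueue(76): [76]
dequeue(): []
enqueue(30): [30]
enqueue(20): [30, 20]
enqueue(20): [30, 20, 20]
dequeue(): [20, 20]
dequeue(): [20]
dequeue(): []
enqueue(92): [92]
enqueue(15): [92, 15]
enqueue(79): [92, 15, 79]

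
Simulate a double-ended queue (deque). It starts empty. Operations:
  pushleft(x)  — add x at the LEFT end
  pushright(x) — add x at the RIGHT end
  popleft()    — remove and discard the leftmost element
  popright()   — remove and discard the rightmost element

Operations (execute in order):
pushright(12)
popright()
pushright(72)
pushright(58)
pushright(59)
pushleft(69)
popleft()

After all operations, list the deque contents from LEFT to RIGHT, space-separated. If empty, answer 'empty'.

Answer: 72 58 59

Derivation:
pushright(12): [12]
popright(): []
pushright(72): [72]
pushright(58): [72, 58]
pushright(59): [72, 58, 59]
pushleft(69): [69, 72, 58, 59]
popleft(): [72, 58, 59]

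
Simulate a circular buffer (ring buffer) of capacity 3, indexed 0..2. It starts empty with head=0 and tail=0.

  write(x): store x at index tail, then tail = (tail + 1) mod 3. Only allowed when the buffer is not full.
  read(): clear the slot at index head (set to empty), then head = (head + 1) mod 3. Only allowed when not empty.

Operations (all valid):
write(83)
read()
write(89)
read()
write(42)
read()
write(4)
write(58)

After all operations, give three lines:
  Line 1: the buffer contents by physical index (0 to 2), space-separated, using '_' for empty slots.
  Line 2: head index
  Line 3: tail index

Answer: 4 58 _
0
2

Derivation:
write(83): buf=[83 _ _], head=0, tail=1, size=1
read(): buf=[_ _ _], head=1, tail=1, size=0
write(89): buf=[_ 89 _], head=1, tail=2, size=1
read(): buf=[_ _ _], head=2, tail=2, size=0
write(42): buf=[_ _ 42], head=2, tail=0, size=1
read(): buf=[_ _ _], head=0, tail=0, size=0
write(4): buf=[4 _ _], head=0, tail=1, size=1
write(58): buf=[4 58 _], head=0, tail=2, size=2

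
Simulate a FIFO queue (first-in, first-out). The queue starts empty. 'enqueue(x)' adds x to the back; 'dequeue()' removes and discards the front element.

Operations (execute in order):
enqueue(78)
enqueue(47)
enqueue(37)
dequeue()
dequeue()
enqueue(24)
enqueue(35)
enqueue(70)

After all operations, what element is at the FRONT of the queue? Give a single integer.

enqueue(78): queue = [78]
enqueue(47): queue = [78, 47]
enqueue(37): queue = [78, 47, 37]
dequeue(): queue = [47, 37]
dequeue(): queue = [37]
enqueue(24): queue = [37, 24]
enqueue(35): queue = [37, 24, 35]
enqueue(70): queue = [37, 24, 35, 70]

Answer: 37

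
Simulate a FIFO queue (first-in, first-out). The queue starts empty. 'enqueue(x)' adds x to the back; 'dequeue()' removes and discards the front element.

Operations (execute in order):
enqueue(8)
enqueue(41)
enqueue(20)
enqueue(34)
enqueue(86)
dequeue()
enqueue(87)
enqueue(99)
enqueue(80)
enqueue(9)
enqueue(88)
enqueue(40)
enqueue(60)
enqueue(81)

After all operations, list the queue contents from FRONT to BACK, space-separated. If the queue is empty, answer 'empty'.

enqueue(8): [8]
enqueue(41): [8, 41]
enqueue(20): [8, 41, 20]
enqueue(34): [8, 41, 20, 34]
enqueue(86): [8, 41, 20, 34, 86]
dequeue(): [41, 20, 34, 86]
enqueue(87): [41, 20, 34, 86, 87]
enqueue(99): [41, 20, 34, 86, 87, 99]
enqueue(80): [41, 20, 34, 86, 87, 99, 80]
enqueue(9): [41, 20, 34, 86, 87, 99, 80, 9]
enqueue(88): [41, 20, 34, 86, 87, 99, 80, 9, 88]
enqueue(40): [41, 20, 34, 86, 87, 99, 80, 9, 88, 40]
enqueue(60): [41, 20, 34, 86, 87, 99, 80, 9, 88, 40, 60]
enqueue(81): [41, 20, 34, 86, 87, 99, 80, 9, 88, 40, 60, 81]

Answer: 41 20 34 86 87 99 80 9 88 40 60 81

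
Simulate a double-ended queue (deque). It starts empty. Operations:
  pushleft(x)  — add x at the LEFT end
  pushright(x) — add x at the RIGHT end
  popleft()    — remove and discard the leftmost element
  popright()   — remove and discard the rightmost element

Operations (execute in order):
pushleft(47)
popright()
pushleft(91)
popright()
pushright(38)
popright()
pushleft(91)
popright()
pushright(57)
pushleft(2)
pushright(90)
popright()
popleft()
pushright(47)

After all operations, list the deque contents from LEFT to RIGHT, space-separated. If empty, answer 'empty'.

Answer: 57 47

Derivation:
pushleft(47): [47]
popright(): []
pushleft(91): [91]
popright(): []
pushright(38): [38]
popright(): []
pushleft(91): [91]
popright(): []
pushright(57): [57]
pushleft(2): [2, 57]
pushright(90): [2, 57, 90]
popright(): [2, 57]
popleft(): [57]
pushright(47): [57, 47]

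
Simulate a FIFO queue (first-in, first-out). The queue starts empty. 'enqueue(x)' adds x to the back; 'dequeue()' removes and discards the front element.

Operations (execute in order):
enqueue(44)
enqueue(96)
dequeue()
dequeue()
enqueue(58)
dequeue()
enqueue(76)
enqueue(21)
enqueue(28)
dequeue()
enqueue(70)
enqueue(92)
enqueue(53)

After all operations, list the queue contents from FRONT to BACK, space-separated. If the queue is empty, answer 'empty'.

Answer: 21 28 70 92 53

Derivation:
enqueue(44): [44]
enqueue(96): [44, 96]
dequeue(): [96]
dequeue(): []
enqueue(58): [58]
dequeue(): []
enqueue(76): [76]
enqueue(21): [76, 21]
enqueue(28): [76, 21, 28]
dequeue(): [21, 28]
enqueue(70): [21, 28, 70]
enqueue(92): [21, 28, 70, 92]
enqueue(53): [21, 28, 70, 92, 53]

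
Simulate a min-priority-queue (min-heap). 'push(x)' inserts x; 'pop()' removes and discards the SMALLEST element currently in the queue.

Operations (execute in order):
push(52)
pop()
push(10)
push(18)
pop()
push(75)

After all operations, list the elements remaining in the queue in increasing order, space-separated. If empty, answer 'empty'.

push(52): heap contents = [52]
pop() → 52: heap contents = []
push(10): heap contents = [10]
push(18): heap contents = [10, 18]
pop() → 10: heap contents = [18]
push(75): heap contents = [18, 75]

Answer: 18 75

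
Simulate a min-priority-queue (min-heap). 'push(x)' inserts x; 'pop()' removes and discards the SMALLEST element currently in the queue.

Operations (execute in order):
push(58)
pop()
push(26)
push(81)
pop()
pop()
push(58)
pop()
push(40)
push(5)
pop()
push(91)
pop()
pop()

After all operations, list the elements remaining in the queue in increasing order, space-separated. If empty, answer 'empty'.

push(58): heap contents = [58]
pop() → 58: heap contents = []
push(26): heap contents = [26]
push(81): heap contents = [26, 81]
pop() → 26: heap contents = [81]
pop() → 81: heap contents = []
push(58): heap contents = [58]
pop() → 58: heap contents = []
push(40): heap contents = [40]
push(5): heap contents = [5, 40]
pop() → 5: heap contents = [40]
push(91): heap contents = [40, 91]
pop() → 40: heap contents = [91]
pop() → 91: heap contents = []

Answer: empty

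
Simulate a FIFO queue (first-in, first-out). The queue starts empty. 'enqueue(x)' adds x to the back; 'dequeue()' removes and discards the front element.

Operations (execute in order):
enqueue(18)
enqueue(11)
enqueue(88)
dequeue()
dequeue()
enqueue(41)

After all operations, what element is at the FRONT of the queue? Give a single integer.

enqueue(18): queue = [18]
enqueue(11): queue = [18, 11]
enqueue(88): queue = [18, 11, 88]
dequeue(): queue = [11, 88]
dequeue(): queue = [88]
enqueue(41): queue = [88, 41]

Answer: 88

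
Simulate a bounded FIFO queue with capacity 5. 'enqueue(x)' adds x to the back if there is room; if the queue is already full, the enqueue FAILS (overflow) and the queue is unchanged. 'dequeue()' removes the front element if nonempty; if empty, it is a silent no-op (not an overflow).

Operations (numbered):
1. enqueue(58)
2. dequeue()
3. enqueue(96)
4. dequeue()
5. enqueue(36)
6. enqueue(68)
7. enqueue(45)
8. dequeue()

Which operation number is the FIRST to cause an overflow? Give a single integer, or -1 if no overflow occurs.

1. enqueue(58): size=1
2. dequeue(): size=0
3. enqueue(96): size=1
4. dequeue(): size=0
5. enqueue(36): size=1
6. enqueue(68): size=2
7. enqueue(45): size=3
8. dequeue(): size=2

Answer: -1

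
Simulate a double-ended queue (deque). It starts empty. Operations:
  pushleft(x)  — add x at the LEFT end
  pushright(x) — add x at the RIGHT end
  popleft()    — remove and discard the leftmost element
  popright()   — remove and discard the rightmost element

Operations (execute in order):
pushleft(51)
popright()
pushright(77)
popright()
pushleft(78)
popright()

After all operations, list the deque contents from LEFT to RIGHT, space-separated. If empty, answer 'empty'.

Answer: empty

Derivation:
pushleft(51): [51]
popright(): []
pushright(77): [77]
popright(): []
pushleft(78): [78]
popright(): []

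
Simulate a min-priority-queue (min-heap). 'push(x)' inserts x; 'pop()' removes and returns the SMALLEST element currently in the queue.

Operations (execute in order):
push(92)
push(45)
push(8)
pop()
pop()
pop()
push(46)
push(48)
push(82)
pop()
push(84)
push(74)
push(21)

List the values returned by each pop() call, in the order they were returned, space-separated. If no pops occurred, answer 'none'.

push(92): heap contents = [92]
push(45): heap contents = [45, 92]
push(8): heap contents = [8, 45, 92]
pop() → 8: heap contents = [45, 92]
pop() → 45: heap contents = [92]
pop() → 92: heap contents = []
push(46): heap contents = [46]
push(48): heap contents = [46, 48]
push(82): heap contents = [46, 48, 82]
pop() → 46: heap contents = [48, 82]
push(84): heap contents = [48, 82, 84]
push(74): heap contents = [48, 74, 82, 84]
push(21): heap contents = [21, 48, 74, 82, 84]

Answer: 8 45 92 46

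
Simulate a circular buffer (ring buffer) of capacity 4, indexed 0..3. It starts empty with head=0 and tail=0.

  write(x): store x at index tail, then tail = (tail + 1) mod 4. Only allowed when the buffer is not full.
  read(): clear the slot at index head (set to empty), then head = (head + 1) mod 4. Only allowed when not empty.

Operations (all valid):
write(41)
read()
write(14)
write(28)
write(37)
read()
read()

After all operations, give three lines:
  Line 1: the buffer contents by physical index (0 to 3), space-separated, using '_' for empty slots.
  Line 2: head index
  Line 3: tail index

write(41): buf=[41 _ _ _], head=0, tail=1, size=1
read(): buf=[_ _ _ _], head=1, tail=1, size=0
write(14): buf=[_ 14 _ _], head=1, tail=2, size=1
write(28): buf=[_ 14 28 _], head=1, tail=3, size=2
write(37): buf=[_ 14 28 37], head=1, tail=0, size=3
read(): buf=[_ _ 28 37], head=2, tail=0, size=2
read(): buf=[_ _ _ 37], head=3, tail=0, size=1

Answer: _ _ _ 37
3
0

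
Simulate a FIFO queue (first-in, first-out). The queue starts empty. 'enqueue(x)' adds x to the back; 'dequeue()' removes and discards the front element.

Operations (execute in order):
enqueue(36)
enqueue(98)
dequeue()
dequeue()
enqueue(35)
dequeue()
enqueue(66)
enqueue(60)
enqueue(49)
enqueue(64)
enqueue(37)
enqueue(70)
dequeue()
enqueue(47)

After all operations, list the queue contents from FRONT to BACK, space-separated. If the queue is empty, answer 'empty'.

Answer: 60 49 64 37 70 47

Derivation:
enqueue(36): [36]
enqueue(98): [36, 98]
dequeue(): [98]
dequeue(): []
enqueue(35): [35]
dequeue(): []
enqueue(66): [66]
enqueue(60): [66, 60]
enqueue(49): [66, 60, 49]
enqueue(64): [66, 60, 49, 64]
enqueue(37): [66, 60, 49, 64, 37]
enqueue(70): [66, 60, 49, 64, 37, 70]
dequeue(): [60, 49, 64, 37, 70]
enqueue(47): [60, 49, 64, 37, 70, 47]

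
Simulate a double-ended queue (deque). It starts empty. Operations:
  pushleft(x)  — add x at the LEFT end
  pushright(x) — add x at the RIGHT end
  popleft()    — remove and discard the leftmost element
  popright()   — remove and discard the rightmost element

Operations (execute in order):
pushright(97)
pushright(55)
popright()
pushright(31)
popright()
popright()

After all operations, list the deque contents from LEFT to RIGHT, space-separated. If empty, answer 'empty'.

pushright(97): [97]
pushright(55): [97, 55]
popright(): [97]
pushright(31): [97, 31]
popright(): [97]
popright(): []

Answer: empty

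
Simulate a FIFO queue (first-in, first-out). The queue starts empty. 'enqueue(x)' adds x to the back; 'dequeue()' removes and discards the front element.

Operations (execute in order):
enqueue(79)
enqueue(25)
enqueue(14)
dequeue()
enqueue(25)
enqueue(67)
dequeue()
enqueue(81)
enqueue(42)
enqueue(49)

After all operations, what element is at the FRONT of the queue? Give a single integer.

Answer: 14

Derivation:
enqueue(79): queue = [79]
enqueue(25): queue = [79, 25]
enqueue(14): queue = [79, 25, 14]
dequeue(): queue = [25, 14]
enqueue(25): queue = [25, 14, 25]
enqueue(67): queue = [25, 14, 25, 67]
dequeue(): queue = [14, 25, 67]
enqueue(81): queue = [14, 25, 67, 81]
enqueue(42): queue = [14, 25, 67, 81, 42]
enqueue(49): queue = [14, 25, 67, 81, 42, 49]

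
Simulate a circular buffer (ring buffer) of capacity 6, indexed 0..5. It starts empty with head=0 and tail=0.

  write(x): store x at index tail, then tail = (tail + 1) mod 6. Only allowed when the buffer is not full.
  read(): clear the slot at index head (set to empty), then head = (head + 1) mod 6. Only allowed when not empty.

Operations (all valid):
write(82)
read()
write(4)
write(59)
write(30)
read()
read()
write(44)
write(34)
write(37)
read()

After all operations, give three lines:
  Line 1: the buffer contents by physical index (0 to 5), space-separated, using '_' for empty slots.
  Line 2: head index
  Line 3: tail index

write(82): buf=[82 _ _ _ _ _], head=0, tail=1, size=1
read(): buf=[_ _ _ _ _ _], head=1, tail=1, size=0
write(4): buf=[_ 4 _ _ _ _], head=1, tail=2, size=1
write(59): buf=[_ 4 59 _ _ _], head=1, tail=3, size=2
write(30): buf=[_ 4 59 30 _ _], head=1, tail=4, size=3
read(): buf=[_ _ 59 30 _ _], head=2, tail=4, size=2
read(): buf=[_ _ _ 30 _ _], head=3, tail=4, size=1
write(44): buf=[_ _ _ 30 44 _], head=3, tail=5, size=2
write(34): buf=[_ _ _ 30 44 34], head=3, tail=0, size=3
write(37): buf=[37 _ _ 30 44 34], head=3, tail=1, size=4
read(): buf=[37 _ _ _ 44 34], head=4, tail=1, size=3

Answer: 37 _ _ _ 44 34
4
1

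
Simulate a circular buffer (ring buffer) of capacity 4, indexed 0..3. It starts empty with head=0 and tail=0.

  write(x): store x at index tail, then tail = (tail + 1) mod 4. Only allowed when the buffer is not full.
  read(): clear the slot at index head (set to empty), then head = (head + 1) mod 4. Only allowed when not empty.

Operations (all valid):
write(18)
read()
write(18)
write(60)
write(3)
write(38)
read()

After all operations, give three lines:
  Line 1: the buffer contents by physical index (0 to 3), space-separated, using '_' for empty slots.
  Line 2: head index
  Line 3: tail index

Answer: 38 _ 60 3
2
1

Derivation:
write(18): buf=[18 _ _ _], head=0, tail=1, size=1
read(): buf=[_ _ _ _], head=1, tail=1, size=0
write(18): buf=[_ 18 _ _], head=1, tail=2, size=1
write(60): buf=[_ 18 60 _], head=1, tail=3, size=2
write(3): buf=[_ 18 60 3], head=1, tail=0, size=3
write(38): buf=[38 18 60 3], head=1, tail=1, size=4
read(): buf=[38 _ 60 3], head=2, tail=1, size=3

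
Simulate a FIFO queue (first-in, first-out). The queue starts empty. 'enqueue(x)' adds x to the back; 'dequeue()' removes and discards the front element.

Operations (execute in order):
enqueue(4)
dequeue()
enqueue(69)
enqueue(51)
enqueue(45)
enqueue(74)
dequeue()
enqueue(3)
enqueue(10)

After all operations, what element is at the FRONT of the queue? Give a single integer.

Answer: 51

Derivation:
enqueue(4): queue = [4]
dequeue(): queue = []
enqueue(69): queue = [69]
enqueue(51): queue = [69, 51]
enqueue(45): queue = [69, 51, 45]
enqueue(74): queue = [69, 51, 45, 74]
dequeue(): queue = [51, 45, 74]
enqueue(3): queue = [51, 45, 74, 3]
enqueue(10): queue = [51, 45, 74, 3, 10]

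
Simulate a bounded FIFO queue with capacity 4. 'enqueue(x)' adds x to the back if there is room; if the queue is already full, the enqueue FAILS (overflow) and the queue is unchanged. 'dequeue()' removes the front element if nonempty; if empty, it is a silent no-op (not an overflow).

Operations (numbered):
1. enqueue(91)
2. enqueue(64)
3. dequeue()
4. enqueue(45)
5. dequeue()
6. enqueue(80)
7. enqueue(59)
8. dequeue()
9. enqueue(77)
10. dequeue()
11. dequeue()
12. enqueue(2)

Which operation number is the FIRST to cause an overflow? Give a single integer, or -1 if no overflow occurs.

1. enqueue(91): size=1
2. enqueue(64): size=2
3. dequeue(): size=1
4. enqueue(45): size=2
5. dequeue(): size=1
6. enqueue(80): size=2
7. enqueue(59): size=3
8. dequeue(): size=2
9. enqueue(77): size=3
10. dequeue(): size=2
11. dequeue(): size=1
12. enqueue(2): size=2

Answer: -1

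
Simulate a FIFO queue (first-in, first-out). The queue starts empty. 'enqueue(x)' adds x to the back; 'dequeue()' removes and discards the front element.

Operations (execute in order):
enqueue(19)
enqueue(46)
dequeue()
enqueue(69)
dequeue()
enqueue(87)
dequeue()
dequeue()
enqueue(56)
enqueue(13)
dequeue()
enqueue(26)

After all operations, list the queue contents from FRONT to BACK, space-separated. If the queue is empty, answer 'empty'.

Answer: 13 26

Derivation:
enqueue(19): [19]
enqueue(46): [19, 46]
dequeue(): [46]
enqueue(69): [46, 69]
dequeue(): [69]
enqueue(87): [69, 87]
dequeue(): [87]
dequeue(): []
enqueue(56): [56]
enqueue(13): [56, 13]
dequeue(): [13]
enqueue(26): [13, 26]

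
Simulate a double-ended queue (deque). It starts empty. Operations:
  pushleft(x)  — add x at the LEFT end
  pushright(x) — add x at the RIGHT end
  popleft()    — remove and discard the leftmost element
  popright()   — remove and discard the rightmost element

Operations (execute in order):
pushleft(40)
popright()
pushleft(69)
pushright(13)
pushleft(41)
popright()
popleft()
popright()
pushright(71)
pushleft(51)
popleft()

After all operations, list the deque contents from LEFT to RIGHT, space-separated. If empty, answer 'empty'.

pushleft(40): [40]
popright(): []
pushleft(69): [69]
pushright(13): [69, 13]
pushleft(41): [41, 69, 13]
popright(): [41, 69]
popleft(): [69]
popright(): []
pushright(71): [71]
pushleft(51): [51, 71]
popleft(): [71]

Answer: 71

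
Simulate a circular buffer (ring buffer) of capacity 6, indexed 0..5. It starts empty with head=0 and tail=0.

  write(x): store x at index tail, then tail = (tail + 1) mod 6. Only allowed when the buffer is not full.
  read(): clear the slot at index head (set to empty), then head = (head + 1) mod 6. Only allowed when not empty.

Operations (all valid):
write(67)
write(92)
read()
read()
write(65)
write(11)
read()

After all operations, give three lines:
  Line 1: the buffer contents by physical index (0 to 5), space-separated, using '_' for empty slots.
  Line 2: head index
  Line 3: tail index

write(67): buf=[67 _ _ _ _ _], head=0, tail=1, size=1
write(92): buf=[67 92 _ _ _ _], head=0, tail=2, size=2
read(): buf=[_ 92 _ _ _ _], head=1, tail=2, size=1
read(): buf=[_ _ _ _ _ _], head=2, tail=2, size=0
write(65): buf=[_ _ 65 _ _ _], head=2, tail=3, size=1
write(11): buf=[_ _ 65 11 _ _], head=2, tail=4, size=2
read(): buf=[_ _ _ 11 _ _], head=3, tail=4, size=1

Answer: _ _ _ 11 _ _
3
4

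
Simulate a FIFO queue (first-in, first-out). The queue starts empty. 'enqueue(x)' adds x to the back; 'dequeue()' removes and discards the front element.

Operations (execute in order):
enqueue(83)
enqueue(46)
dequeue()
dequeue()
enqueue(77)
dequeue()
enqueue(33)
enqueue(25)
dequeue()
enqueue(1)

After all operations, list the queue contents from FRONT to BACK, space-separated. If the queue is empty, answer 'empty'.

enqueue(83): [83]
enqueue(46): [83, 46]
dequeue(): [46]
dequeue(): []
enqueue(77): [77]
dequeue(): []
enqueue(33): [33]
enqueue(25): [33, 25]
dequeue(): [25]
enqueue(1): [25, 1]

Answer: 25 1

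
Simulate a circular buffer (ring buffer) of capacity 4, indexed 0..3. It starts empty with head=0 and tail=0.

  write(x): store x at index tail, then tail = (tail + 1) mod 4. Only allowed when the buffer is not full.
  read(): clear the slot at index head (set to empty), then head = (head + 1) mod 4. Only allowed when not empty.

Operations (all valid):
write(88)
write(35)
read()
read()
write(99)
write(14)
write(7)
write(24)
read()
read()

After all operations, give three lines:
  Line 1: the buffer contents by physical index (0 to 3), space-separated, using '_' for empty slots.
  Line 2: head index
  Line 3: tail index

write(88): buf=[88 _ _ _], head=0, tail=1, size=1
write(35): buf=[88 35 _ _], head=0, tail=2, size=2
read(): buf=[_ 35 _ _], head=1, tail=2, size=1
read(): buf=[_ _ _ _], head=2, tail=2, size=0
write(99): buf=[_ _ 99 _], head=2, tail=3, size=1
write(14): buf=[_ _ 99 14], head=2, tail=0, size=2
write(7): buf=[7 _ 99 14], head=2, tail=1, size=3
write(24): buf=[7 24 99 14], head=2, tail=2, size=4
read(): buf=[7 24 _ 14], head=3, tail=2, size=3
read(): buf=[7 24 _ _], head=0, tail=2, size=2

Answer: 7 24 _ _
0
2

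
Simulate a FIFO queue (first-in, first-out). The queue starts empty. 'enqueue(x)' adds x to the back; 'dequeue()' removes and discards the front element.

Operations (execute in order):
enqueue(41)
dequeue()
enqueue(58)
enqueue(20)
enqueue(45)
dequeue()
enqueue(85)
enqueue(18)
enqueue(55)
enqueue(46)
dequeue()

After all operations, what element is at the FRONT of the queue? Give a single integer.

enqueue(41): queue = [41]
dequeue(): queue = []
enqueue(58): queue = [58]
enqueue(20): queue = [58, 20]
enqueue(45): queue = [58, 20, 45]
dequeue(): queue = [20, 45]
enqueue(85): queue = [20, 45, 85]
enqueue(18): queue = [20, 45, 85, 18]
enqueue(55): queue = [20, 45, 85, 18, 55]
enqueue(46): queue = [20, 45, 85, 18, 55, 46]
dequeue(): queue = [45, 85, 18, 55, 46]

Answer: 45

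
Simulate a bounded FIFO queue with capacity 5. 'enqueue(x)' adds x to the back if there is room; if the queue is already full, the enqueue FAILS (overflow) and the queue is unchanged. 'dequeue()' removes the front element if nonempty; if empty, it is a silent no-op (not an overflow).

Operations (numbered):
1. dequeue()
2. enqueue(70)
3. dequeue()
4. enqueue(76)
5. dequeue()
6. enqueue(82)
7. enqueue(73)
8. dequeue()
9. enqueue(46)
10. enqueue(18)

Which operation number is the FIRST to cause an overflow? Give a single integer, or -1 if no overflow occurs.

Answer: -1

Derivation:
1. dequeue(): empty, no-op, size=0
2. enqueue(70): size=1
3. dequeue(): size=0
4. enqueue(76): size=1
5. dequeue(): size=0
6. enqueue(82): size=1
7. enqueue(73): size=2
8. dequeue(): size=1
9. enqueue(46): size=2
10. enqueue(18): size=3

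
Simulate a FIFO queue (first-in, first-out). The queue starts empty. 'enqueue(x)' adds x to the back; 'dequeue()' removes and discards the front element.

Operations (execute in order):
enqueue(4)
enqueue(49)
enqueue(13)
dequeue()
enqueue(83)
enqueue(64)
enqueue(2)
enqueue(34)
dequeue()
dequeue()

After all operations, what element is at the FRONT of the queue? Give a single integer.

Answer: 83

Derivation:
enqueue(4): queue = [4]
enqueue(49): queue = [4, 49]
enqueue(13): queue = [4, 49, 13]
dequeue(): queue = [49, 13]
enqueue(83): queue = [49, 13, 83]
enqueue(64): queue = [49, 13, 83, 64]
enqueue(2): queue = [49, 13, 83, 64, 2]
enqueue(34): queue = [49, 13, 83, 64, 2, 34]
dequeue(): queue = [13, 83, 64, 2, 34]
dequeue(): queue = [83, 64, 2, 34]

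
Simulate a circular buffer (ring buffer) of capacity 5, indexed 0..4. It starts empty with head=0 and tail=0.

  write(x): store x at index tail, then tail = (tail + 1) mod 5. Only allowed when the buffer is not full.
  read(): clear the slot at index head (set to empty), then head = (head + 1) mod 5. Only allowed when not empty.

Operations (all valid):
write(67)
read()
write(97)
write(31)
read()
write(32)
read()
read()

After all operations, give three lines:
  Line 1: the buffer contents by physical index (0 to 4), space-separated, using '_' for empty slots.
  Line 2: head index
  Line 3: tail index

Answer: _ _ _ _ _
4
4

Derivation:
write(67): buf=[67 _ _ _ _], head=0, tail=1, size=1
read(): buf=[_ _ _ _ _], head=1, tail=1, size=0
write(97): buf=[_ 97 _ _ _], head=1, tail=2, size=1
write(31): buf=[_ 97 31 _ _], head=1, tail=3, size=2
read(): buf=[_ _ 31 _ _], head=2, tail=3, size=1
write(32): buf=[_ _ 31 32 _], head=2, tail=4, size=2
read(): buf=[_ _ _ 32 _], head=3, tail=4, size=1
read(): buf=[_ _ _ _ _], head=4, tail=4, size=0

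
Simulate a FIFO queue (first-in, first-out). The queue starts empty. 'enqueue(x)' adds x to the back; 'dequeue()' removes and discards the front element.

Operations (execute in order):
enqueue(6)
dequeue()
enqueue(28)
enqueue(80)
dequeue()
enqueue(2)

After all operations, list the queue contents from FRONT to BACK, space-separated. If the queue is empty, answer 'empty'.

enqueue(6): [6]
dequeue(): []
enqueue(28): [28]
enqueue(80): [28, 80]
dequeue(): [80]
enqueue(2): [80, 2]

Answer: 80 2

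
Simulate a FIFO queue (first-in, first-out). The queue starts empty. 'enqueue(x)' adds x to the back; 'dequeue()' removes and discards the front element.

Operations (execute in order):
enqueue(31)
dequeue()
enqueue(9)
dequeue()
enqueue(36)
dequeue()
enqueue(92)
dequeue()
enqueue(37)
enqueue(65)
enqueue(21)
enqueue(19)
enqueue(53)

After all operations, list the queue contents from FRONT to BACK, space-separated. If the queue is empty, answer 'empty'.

Answer: 37 65 21 19 53

Derivation:
enqueue(31): [31]
dequeue(): []
enqueue(9): [9]
dequeue(): []
enqueue(36): [36]
dequeue(): []
enqueue(92): [92]
dequeue(): []
enqueue(37): [37]
enqueue(65): [37, 65]
enqueue(21): [37, 65, 21]
enqueue(19): [37, 65, 21, 19]
enqueue(53): [37, 65, 21, 19, 53]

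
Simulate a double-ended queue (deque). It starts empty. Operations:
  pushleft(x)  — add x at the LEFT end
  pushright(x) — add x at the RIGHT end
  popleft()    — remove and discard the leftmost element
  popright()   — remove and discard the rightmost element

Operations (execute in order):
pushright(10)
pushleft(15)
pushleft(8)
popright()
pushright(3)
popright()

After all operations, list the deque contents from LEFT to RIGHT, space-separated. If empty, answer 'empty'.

Answer: 8 15

Derivation:
pushright(10): [10]
pushleft(15): [15, 10]
pushleft(8): [8, 15, 10]
popright(): [8, 15]
pushright(3): [8, 15, 3]
popright(): [8, 15]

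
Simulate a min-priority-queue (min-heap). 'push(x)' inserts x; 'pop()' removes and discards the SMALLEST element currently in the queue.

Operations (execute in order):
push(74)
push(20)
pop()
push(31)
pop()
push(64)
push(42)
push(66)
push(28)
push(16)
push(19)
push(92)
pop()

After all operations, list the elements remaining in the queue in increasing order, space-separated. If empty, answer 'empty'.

push(74): heap contents = [74]
push(20): heap contents = [20, 74]
pop() → 20: heap contents = [74]
push(31): heap contents = [31, 74]
pop() → 31: heap contents = [74]
push(64): heap contents = [64, 74]
push(42): heap contents = [42, 64, 74]
push(66): heap contents = [42, 64, 66, 74]
push(28): heap contents = [28, 42, 64, 66, 74]
push(16): heap contents = [16, 28, 42, 64, 66, 74]
push(19): heap contents = [16, 19, 28, 42, 64, 66, 74]
push(92): heap contents = [16, 19, 28, 42, 64, 66, 74, 92]
pop() → 16: heap contents = [19, 28, 42, 64, 66, 74, 92]

Answer: 19 28 42 64 66 74 92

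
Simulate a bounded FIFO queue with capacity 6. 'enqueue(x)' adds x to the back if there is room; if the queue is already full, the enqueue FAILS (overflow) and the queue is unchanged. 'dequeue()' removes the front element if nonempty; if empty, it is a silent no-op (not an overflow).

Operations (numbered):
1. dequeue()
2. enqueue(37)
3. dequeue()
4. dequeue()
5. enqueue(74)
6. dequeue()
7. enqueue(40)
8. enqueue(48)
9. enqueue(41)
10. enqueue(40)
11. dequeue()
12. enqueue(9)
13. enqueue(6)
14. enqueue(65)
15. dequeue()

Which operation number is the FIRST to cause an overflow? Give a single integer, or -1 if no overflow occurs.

1. dequeue(): empty, no-op, size=0
2. enqueue(37): size=1
3. dequeue(): size=0
4. dequeue(): empty, no-op, size=0
5. enqueue(74): size=1
6. dequeue(): size=0
7. enqueue(40): size=1
8. enqueue(48): size=2
9. enqueue(41): size=3
10. enqueue(40): size=4
11. dequeue(): size=3
12. enqueue(9): size=4
13. enqueue(6): size=5
14. enqueue(65): size=6
15. dequeue(): size=5

Answer: -1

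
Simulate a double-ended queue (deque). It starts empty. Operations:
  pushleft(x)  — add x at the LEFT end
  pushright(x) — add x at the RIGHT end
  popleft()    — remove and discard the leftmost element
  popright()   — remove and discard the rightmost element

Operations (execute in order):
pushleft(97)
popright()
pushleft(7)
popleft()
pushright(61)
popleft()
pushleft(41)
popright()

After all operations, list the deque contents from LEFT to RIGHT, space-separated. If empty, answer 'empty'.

pushleft(97): [97]
popright(): []
pushleft(7): [7]
popleft(): []
pushright(61): [61]
popleft(): []
pushleft(41): [41]
popright(): []

Answer: empty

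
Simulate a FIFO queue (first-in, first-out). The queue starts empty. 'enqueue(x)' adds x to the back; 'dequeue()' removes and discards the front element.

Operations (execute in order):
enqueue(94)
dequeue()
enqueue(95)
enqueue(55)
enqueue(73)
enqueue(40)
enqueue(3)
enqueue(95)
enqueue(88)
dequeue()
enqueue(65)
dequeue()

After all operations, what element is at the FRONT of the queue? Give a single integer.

enqueue(94): queue = [94]
dequeue(): queue = []
enqueue(95): queue = [95]
enqueue(55): queue = [95, 55]
enqueue(73): queue = [95, 55, 73]
enqueue(40): queue = [95, 55, 73, 40]
enqueue(3): queue = [95, 55, 73, 40, 3]
enqueue(95): queue = [95, 55, 73, 40, 3, 95]
enqueue(88): queue = [95, 55, 73, 40, 3, 95, 88]
dequeue(): queue = [55, 73, 40, 3, 95, 88]
enqueue(65): queue = [55, 73, 40, 3, 95, 88, 65]
dequeue(): queue = [73, 40, 3, 95, 88, 65]

Answer: 73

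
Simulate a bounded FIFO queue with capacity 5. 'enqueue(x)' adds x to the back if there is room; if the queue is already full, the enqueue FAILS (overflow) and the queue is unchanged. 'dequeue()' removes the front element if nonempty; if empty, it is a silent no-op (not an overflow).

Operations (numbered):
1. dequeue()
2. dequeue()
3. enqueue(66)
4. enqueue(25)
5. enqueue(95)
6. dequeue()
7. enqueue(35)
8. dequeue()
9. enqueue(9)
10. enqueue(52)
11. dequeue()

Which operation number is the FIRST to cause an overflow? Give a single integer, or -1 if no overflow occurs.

1. dequeue(): empty, no-op, size=0
2. dequeue(): empty, no-op, size=0
3. enqueue(66): size=1
4. enqueue(25): size=2
5. enqueue(95): size=3
6. dequeue(): size=2
7. enqueue(35): size=3
8. dequeue(): size=2
9. enqueue(9): size=3
10. enqueue(52): size=4
11. dequeue(): size=3

Answer: -1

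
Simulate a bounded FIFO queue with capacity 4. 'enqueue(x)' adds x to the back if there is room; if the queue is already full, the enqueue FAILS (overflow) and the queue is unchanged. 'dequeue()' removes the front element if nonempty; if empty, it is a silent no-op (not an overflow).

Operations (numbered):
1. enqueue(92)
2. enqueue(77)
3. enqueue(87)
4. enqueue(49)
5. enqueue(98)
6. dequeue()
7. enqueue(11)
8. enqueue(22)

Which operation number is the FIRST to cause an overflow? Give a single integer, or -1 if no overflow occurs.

Answer: 5

Derivation:
1. enqueue(92): size=1
2. enqueue(77): size=2
3. enqueue(87): size=3
4. enqueue(49): size=4
5. enqueue(98): size=4=cap → OVERFLOW (fail)
6. dequeue(): size=3
7. enqueue(11): size=4
8. enqueue(22): size=4=cap → OVERFLOW (fail)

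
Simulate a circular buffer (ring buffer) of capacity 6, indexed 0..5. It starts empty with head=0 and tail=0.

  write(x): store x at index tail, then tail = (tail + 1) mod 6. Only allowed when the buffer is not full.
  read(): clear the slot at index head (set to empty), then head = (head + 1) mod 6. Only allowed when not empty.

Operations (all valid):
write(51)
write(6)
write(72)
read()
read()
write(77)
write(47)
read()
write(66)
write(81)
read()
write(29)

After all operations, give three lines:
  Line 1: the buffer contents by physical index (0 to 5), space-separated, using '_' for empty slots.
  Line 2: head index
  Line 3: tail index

write(51): buf=[51 _ _ _ _ _], head=0, tail=1, size=1
write(6): buf=[51 6 _ _ _ _], head=0, tail=2, size=2
write(72): buf=[51 6 72 _ _ _], head=0, tail=3, size=3
read(): buf=[_ 6 72 _ _ _], head=1, tail=3, size=2
read(): buf=[_ _ 72 _ _ _], head=2, tail=3, size=1
write(77): buf=[_ _ 72 77 _ _], head=2, tail=4, size=2
write(47): buf=[_ _ 72 77 47 _], head=2, tail=5, size=3
read(): buf=[_ _ _ 77 47 _], head=3, tail=5, size=2
write(66): buf=[_ _ _ 77 47 66], head=3, tail=0, size=3
write(81): buf=[81 _ _ 77 47 66], head=3, tail=1, size=4
read(): buf=[81 _ _ _ 47 66], head=4, tail=1, size=3
write(29): buf=[81 29 _ _ 47 66], head=4, tail=2, size=4

Answer: 81 29 _ _ 47 66
4
2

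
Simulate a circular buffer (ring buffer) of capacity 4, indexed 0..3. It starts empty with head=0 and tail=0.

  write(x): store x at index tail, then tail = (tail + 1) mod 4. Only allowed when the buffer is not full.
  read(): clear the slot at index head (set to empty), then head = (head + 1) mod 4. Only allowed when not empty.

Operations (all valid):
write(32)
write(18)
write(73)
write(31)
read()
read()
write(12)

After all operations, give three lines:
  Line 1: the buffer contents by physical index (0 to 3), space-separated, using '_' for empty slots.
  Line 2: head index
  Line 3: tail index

Answer: 12 _ 73 31
2
1

Derivation:
write(32): buf=[32 _ _ _], head=0, tail=1, size=1
write(18): buf=[32 18 _ _], head=0, tail=2, size=2
write(73): buf=[32 18 73 _], head=0, tail=3, size=3
write(31): buf=[32 18 73 31], head=0, tail=0, size=4
read(): buf=[_ 18 73 31], head=1, tail=0, size=3
read(): buf=[_ _ 73 31], head=2, tail=0, size=2
write(12): buf=[12 _ 73 31], head=2, tail=1, size=3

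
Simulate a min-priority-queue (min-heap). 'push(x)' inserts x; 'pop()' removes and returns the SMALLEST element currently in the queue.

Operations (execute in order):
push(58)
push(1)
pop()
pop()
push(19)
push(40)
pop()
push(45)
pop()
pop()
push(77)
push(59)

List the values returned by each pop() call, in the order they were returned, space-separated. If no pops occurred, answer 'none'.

Answer: 1 58 19 40 45

Derivation:
push(58): heap contents = [58]
push(1): heap contents = [1, 58]
pop() → 1: heap contents = [58]
pop() → 58: heap contents = []
push(19): heap contents = [19]
push(40): heap contents = [19, 40]
pop() → 19: heap contents = [40]
push(45): heap contents = [40, 45]
pop() → 40: heap contents = [45]
pop() → 45: heap contents = []
push(77): heap contents = [77]
push(59): heap contents = [59, 77]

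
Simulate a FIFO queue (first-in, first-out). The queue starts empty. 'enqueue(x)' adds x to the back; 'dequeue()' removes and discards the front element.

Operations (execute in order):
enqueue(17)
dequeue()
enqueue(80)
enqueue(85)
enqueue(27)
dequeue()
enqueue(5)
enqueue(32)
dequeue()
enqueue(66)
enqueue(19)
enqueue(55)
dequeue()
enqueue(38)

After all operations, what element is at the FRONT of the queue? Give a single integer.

enqueue(17): queue = [17]
dequeue(): queue = []
enqueue(80): queue = [80]
enqueue(85): queue = [80, 85]
enqueue(27): queue = [80, 85, 27]
dequeue(): queue = [85, 27]
enqueue(5): queue = [85, 27, 5]
enqueue(32): queue = [85, 27, 5, 32]
dequeue(): queue = [27, 5, 32]
enqueue(66): queue = [27, 5, 32, 66]
enqueue(19): queue = [27, 5, 32, 66, 19]
enqueue(55): queue = [27, 5, 32, 66, 19, 55]
dequeue(): queue = [5, 32, 66, 19, 55]
enqueue(38): queue = [5, 32, 66, 19, 55, 38]

Answer: 5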